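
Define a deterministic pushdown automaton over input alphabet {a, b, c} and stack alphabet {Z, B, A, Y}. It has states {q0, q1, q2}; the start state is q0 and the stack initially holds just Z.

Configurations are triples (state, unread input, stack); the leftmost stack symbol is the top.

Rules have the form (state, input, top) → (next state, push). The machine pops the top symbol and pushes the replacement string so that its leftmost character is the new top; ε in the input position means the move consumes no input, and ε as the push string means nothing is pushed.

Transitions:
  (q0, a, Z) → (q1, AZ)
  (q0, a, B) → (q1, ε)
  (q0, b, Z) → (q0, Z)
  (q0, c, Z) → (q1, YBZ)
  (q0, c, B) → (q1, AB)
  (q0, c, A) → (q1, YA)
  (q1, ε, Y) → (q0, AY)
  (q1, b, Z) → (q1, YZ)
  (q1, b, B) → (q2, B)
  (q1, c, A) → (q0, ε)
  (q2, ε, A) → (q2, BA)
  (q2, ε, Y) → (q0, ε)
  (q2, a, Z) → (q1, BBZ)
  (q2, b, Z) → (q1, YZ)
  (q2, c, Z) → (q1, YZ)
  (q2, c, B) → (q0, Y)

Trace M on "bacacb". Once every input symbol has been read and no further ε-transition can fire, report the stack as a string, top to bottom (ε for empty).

(q0, bacacb, Z)
  read b, top Z: go to q0, push Z → (q0, acacb, Z)
  read a, top Z: go to q1, push AZ → (q1, cacb, AZ)
  read c, top A: go to q0, push ε → (q0, acb, Z)
  read a, top Z: go to q1, push AZ → (q1, cb, AZ)
  read c, top A: go to q0, push ε → (q0, b, Z)
  read b, top Z: go to q0, push Z → (q0, ε, Z)
All input consumed in state q0 with stack Z.

Z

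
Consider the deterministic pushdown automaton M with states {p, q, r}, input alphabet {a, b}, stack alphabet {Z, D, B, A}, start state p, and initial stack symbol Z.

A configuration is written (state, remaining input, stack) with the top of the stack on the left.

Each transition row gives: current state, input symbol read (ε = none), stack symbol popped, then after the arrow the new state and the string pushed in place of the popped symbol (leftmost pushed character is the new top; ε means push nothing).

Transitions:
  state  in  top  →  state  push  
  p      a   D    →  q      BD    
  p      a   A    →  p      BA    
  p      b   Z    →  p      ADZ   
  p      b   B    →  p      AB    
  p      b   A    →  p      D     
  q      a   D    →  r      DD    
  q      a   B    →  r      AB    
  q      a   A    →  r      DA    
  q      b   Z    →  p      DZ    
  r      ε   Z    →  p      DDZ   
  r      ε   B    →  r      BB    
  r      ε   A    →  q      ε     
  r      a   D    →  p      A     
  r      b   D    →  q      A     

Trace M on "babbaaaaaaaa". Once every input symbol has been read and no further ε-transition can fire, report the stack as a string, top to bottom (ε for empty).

(p, babbaaaaaaaa, Z)
  read b, top Z: go to p, push ADZ → (p, abbaaaaaaaa, ADZ)
  read a, top A: go to p, push BA → (p, bbaaaaaaaa, BADZ)
  read b, top B: go to p, push AB → (p, baaaaaaaa, ABADZ)
  read b, top A: go to p, push D → (p, aaaaaaaa, DBADZ)
  read a, top D: go to q, push BD → (q, aaaaaaa, BDBADZ)
  read a, top B: go to r, push AB → (r, aaaaaa, ABDBADZ)
  ε-move, top A: go to q, push ε → (q, aaaaaa, BDBADZ)
  read a, top B: go to r, push AB → (r, aaaaa, ABDBADZ)
  ε-move, top A: go to q, push ε → (q, aaaaa, BDBADZ)
  read a, top B: go to r, push AB → (r, aaaa, ABDBADZ)
  ε-move, top A: go to q, push ε → (q, aaaa, BDBADZ)
  read a, top B: go to r, push AB → (r, aaa, ABDBADZ)
  ε-move, top A: go to q, push ε → (q, aaa, BDBADZ)
  read a, top B: go to r, push AB → (r, aa, ABDBADZ)
  ε-move, top A: go to q, push ε → (q, aa, BDBADZ)
  read a, top B: go to r, push AB → (r, a, ABDBADZ)
  ε-move, top A: go to q, push ε → (q, a, BDBADZ)
  read a, top B: go to r, push AB → (r, ε, ABDBADZ)
  ε-move, top A: go to q, push ε → (q, ε, BDBADZ)
All input consumed in state q with stack BDBADZ.

BDBADZ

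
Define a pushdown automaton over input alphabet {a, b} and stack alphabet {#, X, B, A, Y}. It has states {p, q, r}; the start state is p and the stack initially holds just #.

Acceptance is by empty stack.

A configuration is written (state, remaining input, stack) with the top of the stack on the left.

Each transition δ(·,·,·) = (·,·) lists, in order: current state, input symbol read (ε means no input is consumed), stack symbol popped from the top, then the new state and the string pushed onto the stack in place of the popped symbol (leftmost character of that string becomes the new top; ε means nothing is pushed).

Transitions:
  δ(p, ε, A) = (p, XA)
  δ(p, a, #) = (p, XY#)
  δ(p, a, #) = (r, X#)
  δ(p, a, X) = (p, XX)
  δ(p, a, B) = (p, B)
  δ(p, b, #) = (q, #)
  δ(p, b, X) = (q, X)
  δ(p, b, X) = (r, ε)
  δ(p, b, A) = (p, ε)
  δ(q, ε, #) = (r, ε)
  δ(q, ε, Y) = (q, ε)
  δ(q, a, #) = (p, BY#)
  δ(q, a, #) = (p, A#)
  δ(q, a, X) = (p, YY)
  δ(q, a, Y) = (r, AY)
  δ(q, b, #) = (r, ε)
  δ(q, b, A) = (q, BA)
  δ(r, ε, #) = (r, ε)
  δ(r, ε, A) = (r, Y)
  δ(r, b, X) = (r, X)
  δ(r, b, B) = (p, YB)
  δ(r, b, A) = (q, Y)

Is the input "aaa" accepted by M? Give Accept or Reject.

No computation consumes all input and empties the stack.

Reject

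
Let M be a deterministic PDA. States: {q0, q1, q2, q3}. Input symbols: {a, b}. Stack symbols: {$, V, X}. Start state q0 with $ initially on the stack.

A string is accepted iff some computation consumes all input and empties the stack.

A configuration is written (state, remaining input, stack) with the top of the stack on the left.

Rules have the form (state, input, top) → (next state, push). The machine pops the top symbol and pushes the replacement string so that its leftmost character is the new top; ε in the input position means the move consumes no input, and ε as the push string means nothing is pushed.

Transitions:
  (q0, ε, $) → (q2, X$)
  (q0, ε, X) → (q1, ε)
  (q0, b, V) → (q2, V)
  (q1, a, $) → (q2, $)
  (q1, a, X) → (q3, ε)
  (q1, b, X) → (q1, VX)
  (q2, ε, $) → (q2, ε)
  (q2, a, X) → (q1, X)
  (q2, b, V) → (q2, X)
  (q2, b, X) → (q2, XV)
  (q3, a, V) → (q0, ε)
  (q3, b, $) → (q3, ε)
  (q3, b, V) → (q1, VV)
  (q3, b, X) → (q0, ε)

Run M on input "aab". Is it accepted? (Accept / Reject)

Accept

(q0, aab, $)
  ε-move, top $: go to q2, push X$ → (q2, aab, X$)
  read a, top X: go to q1, push X → (q1, ab, X$)
  read a, top X: go to q3, push ε → (q3, b, $)
  read b, top $: go to q3, push ε → (q3, ε, ε)
All input consumed and the stack is empty.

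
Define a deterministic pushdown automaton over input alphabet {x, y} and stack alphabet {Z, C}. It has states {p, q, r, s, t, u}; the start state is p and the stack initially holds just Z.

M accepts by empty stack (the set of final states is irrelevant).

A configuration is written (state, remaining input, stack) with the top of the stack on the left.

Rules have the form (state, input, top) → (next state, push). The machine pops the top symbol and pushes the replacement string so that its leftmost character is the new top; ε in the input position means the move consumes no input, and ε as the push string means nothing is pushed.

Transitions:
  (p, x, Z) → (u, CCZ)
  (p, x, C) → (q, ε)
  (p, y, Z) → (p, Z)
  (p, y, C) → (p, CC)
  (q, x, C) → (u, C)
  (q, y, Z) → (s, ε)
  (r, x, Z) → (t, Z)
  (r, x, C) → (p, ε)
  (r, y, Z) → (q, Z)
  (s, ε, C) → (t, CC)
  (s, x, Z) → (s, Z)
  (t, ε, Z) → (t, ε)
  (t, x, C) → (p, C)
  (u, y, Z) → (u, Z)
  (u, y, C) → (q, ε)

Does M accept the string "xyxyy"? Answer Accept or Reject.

(p, xyxyy, Z)
  read x, top Z: go to u, push CCZ → (u, yxyy, CCZ)
  read y, top C: go to q, push ε → (q, xyy, CZ)
  read x, top C: go to u, push C → (u, yy, CZ)
  read y, top C: go to q, push ε → (q, y, Z)
  read y, top Z: go to s, push ε → (s, ε, ε)
All input consumed and the stack is empty.

Accept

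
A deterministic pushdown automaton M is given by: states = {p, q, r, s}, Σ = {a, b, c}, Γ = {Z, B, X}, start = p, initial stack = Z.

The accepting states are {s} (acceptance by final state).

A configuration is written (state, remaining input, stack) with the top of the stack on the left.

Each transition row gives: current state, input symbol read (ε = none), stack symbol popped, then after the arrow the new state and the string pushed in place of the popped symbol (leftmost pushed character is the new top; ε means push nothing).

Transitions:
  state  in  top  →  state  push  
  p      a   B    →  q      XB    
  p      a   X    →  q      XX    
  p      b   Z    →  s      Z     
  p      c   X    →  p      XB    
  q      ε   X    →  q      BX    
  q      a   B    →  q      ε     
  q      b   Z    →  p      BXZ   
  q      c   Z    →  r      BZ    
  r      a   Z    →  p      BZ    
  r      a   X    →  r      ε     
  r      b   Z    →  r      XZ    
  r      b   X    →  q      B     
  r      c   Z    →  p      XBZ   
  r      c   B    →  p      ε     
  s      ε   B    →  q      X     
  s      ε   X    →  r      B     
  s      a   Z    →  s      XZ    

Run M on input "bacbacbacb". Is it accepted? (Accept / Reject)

Accept

(p, bacbacbacb, Z) ⊢ (s, acbacbacb, Z) ⊢ (s, cbacbacb, XZ) ⊢ (r, cbacbacb, BZ) ⊢ (p, bacbacb, Z) ⊢ (s, acbacb, Z) ⊢ (s, cbacb, XZ) ⊢ (r, cbacb, BZ) ⊢ (p, bacb, Z) ⊢ (s, acb, Z) ⊢ (s, cb, XZ) ⊢ (r, cb, BZ) ⊢ (p, b, Z) ⊢ (s, ε, Z)
All input consumed; state s ∈ F.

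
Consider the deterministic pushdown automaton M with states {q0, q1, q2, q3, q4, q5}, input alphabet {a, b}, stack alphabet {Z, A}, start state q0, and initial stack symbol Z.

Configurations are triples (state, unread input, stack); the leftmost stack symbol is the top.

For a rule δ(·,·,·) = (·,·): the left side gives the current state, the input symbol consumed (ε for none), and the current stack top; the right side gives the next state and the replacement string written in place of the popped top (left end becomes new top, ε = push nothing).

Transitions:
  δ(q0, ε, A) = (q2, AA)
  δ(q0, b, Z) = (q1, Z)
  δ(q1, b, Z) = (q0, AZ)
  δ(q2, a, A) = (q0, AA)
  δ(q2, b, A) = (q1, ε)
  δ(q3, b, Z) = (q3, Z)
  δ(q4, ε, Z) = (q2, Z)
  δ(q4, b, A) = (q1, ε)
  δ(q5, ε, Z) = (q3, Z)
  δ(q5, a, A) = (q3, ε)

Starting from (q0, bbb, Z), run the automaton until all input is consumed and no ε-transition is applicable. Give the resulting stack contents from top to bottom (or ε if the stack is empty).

AZ

(q0, bbb, Z)
  read b, top Z: go to q1, push Z → (q1, bb, Z)
  read b, top Z: go to q0, push AZ → (q0, b, AZ)
  ε-move, top A: go to q2, push AA → (q2, b, AAZ)
  read b, top A: go to q1, push ε → (q1, ε, AZ)
All input consumed in state q1 with stack AZ.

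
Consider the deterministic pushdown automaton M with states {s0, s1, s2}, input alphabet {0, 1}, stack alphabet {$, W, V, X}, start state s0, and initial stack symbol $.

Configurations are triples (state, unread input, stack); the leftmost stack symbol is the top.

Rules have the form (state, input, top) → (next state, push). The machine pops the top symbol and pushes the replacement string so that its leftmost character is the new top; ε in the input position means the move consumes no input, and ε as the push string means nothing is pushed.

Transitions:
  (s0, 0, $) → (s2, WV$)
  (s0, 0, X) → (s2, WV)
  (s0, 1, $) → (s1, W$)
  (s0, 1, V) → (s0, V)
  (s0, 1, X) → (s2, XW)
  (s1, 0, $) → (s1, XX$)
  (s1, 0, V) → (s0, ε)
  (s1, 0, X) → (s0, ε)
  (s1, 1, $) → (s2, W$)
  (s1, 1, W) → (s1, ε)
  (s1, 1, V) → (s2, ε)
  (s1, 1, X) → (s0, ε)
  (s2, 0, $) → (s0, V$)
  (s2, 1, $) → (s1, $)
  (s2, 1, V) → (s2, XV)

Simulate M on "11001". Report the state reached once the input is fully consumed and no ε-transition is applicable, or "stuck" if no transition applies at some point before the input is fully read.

s2

(s0, 11001, $)
  read 1, top $: go to s1, push W$ → (s1, 1001, W$)
  read 1, top W: go to s1, push ε → (s1, 001, $)
  read 0, top $: go to s1, push XX$ → (s1, 01, XX$)
  read 0, top X: go to s0, push ε → (s0, 1, X$)
  read 1, top X: go to s2, push XW → (s2, ε, XW$)
All input consumed; M is in state s2.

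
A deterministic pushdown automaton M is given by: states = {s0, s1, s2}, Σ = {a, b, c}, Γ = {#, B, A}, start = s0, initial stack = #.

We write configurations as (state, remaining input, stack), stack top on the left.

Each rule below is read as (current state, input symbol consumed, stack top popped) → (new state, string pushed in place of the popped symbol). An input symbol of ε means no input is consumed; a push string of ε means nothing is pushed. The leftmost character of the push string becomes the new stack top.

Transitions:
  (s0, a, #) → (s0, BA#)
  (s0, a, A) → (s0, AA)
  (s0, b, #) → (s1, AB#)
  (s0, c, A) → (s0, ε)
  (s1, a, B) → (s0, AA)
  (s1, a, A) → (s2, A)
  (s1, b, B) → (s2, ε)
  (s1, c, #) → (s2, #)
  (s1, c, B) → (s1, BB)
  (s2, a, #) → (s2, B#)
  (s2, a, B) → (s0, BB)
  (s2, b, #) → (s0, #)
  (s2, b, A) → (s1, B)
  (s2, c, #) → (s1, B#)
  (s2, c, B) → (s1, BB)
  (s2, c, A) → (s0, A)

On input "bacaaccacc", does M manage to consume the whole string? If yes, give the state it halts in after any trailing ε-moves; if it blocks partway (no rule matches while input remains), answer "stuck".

s0

(s0, bacaaccacc, #)
  read b, top #: go to s1, push AB# → (s1, acaaccacc, AB#)
  read a, top A: go to s2, push A → (s2, caaccacc, AB#)
  read c, top A: go to s0, push A → (s0, aaccacc, AB#)
  read a, top A: go to s0, push AA → (s0, accacc, AAB#)
  read a, top A: go to s0, push AA → (s0, ccacc, AAAB#)
  read c, top A: go to s0, push ε → (s0, cacc, AAB#)
  read c, top A: go to s0, push ε → (s0, acc, AB#)
  read a, top A: go to s0, push AA → (s0, cc, AAB#)
  read c, top A: go to s0, push ε → (s0, c, AB#)
  read c, top A: go to s0, push ε → (s0, ε, B#)
All input consumed; M is in state s0.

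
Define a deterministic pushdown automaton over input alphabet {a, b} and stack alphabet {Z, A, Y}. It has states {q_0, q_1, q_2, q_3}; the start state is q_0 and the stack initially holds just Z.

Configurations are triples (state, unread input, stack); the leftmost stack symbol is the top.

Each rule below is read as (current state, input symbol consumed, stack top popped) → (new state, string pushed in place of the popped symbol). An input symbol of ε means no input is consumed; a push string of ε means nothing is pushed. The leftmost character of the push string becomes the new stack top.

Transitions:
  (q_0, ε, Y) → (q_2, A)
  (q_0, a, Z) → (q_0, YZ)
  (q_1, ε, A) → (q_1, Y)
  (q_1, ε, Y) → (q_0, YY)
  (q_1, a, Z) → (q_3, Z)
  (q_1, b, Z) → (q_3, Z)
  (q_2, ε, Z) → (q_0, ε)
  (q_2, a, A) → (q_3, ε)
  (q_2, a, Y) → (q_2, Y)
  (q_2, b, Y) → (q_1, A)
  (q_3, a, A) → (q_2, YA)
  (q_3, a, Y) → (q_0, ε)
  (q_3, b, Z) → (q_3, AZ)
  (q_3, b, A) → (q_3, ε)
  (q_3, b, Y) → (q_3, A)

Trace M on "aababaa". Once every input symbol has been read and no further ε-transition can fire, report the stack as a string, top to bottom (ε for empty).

(q_0, aababaa, Z) ⊢ (q_0, ababaa, YZ) ⊢ (q_2, ababaa, AZ) ⊢ (q_3, babaa, Z) ⊢ (q_3, abaa, AZ) ⊢ (q_2, baa, YAZ) ⊢ (q_1, aa, AAZ) ⊢ (q_1, aa, YAZ) ⊢ (q_0, aa, YYAZ) ⊢ (q_2, aa, AYAZ) ⊢ (q_3, a, YAZ) ⊢ (q_0, ε, AZ)
All input consumed in state q_0 with stack AZ.

AZ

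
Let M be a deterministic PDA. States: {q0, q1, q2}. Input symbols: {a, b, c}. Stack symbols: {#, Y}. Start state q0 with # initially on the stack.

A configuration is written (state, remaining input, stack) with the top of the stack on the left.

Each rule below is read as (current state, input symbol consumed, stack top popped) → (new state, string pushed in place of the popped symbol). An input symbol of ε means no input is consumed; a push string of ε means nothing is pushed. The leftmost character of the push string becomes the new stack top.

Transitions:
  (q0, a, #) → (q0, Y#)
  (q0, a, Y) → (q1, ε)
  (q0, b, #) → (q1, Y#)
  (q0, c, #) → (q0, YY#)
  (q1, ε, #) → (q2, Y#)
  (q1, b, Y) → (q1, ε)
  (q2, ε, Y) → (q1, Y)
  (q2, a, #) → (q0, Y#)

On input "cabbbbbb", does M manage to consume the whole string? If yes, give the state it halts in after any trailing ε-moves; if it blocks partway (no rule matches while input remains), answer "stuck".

(q0, cabbbbbb, #)
  read c, top #: go to q0, push YY# → (q0, abbbbbb, YY#)
  read a, top Y: go to q1, push ε → (q1, bbbbbb, Y#)
  read b, top Y: go to q1, push ε → (q1, bbbbb, #)
  ε-move, top #: go to q2, push Y# → (q2, bbbbb, Y#)
  ε-move, top Y: go to q1, push Y → (q1, bbbbb, Y#)
  read b, top Y: go to q1, push ε → (q1, bbbb, #)
  ε-move, top #: go to q2, push Y# → (q2, bbbb, Y#)
  ε-move, top Y: go to q1, push Y → (q1, bbbb, Y#)
  read b, top Y: go to q1, push ε → (q1, bbb, #)
  ε-move, top #: go to q2, push Y# → (q2, bbb, Y#)
  ε-move, top Y: go to q1, push Y → (q1, bbb, Y#)
  read b, top Y: go to q1, push ε → (q1, bb, #)
  ε-move, top #: go to q2, push Y# → (q2, bb, Y#)
  ε-move, top Y: go to q1, push Y → (q1, bb, Y#)
  read b, top Y: go to q1, push ε → (q1, b, #)
  ε-move, top #: go to q2, push Y# → (q2, b, Y#)
  ε-move, top Y: go to q1, push Y → (q1, b, Y#)
  read b, top Y: go to q1, push ε → (q1, ε, #)
  ε-move, top #: go to q2, push Y# → (q2, ε, Y#)
  ε-move, top Y: go to q1, push Y → (q1, ε, Y#)
All input consumed; M is in state q1.

q1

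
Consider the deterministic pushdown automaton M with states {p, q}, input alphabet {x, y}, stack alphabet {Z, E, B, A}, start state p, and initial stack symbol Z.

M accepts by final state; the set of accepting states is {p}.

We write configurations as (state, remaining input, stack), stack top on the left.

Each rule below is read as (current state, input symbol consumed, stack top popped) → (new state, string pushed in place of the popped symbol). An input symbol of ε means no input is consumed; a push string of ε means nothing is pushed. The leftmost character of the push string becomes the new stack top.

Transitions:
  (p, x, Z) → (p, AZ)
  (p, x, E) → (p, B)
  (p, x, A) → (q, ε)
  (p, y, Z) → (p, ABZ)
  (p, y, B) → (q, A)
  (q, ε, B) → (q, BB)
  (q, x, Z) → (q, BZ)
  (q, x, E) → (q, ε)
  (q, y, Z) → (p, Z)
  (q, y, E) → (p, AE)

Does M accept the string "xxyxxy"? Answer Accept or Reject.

(p, xxyxxy, Z) ⊢ (p, xyxxy, AZ) ⊢ (q, yxxy, Z) ⊢ (p, xxy, Z) ⊢ (p, xy, AZ) ⊢ (q, y, Z) ⊢ (p, ε, Z)
All input consumed; state p ∈ F.

Accept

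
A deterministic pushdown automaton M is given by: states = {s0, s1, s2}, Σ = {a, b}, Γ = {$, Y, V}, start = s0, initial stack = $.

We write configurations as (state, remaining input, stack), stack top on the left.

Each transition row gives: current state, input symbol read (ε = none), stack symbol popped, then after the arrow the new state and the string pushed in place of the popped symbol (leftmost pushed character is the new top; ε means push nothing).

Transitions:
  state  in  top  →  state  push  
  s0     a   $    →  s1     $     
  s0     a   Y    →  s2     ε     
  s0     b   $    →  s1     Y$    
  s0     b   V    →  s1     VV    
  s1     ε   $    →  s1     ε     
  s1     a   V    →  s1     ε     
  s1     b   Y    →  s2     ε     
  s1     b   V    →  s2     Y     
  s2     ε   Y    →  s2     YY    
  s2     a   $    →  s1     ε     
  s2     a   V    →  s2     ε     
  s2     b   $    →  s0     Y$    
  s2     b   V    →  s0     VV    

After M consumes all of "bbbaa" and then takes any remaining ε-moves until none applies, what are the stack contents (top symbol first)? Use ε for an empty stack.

(s0, bbbaa, $) ⊢ (s1, bbaa, Y$) ⊢ (s2, baa, $) ⊢ (s0, aa, Y$) ⊢ (s2, a, $) ⊢ (s1, ε, ε)
All input consumed in state s1 with stack ε.

ε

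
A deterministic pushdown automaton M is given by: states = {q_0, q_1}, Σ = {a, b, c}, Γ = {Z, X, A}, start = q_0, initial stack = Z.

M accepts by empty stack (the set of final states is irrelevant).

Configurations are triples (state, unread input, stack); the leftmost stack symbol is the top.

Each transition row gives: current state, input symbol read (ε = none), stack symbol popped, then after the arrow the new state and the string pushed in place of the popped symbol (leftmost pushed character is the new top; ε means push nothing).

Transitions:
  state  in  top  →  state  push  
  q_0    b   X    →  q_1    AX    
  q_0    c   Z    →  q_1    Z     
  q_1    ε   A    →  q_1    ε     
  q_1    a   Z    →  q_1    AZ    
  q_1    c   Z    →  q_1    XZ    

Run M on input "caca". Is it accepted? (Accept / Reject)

(q_0, caca, Z) ⊢ (q_1, aca, Z) ⊢ (q_1, ca, AZ) ⊢ (q_1, ca, Z) ⊢ (q_1, a, XZ)
No transition applies at (q_1, a, XZ); input not fully consumed.

Reject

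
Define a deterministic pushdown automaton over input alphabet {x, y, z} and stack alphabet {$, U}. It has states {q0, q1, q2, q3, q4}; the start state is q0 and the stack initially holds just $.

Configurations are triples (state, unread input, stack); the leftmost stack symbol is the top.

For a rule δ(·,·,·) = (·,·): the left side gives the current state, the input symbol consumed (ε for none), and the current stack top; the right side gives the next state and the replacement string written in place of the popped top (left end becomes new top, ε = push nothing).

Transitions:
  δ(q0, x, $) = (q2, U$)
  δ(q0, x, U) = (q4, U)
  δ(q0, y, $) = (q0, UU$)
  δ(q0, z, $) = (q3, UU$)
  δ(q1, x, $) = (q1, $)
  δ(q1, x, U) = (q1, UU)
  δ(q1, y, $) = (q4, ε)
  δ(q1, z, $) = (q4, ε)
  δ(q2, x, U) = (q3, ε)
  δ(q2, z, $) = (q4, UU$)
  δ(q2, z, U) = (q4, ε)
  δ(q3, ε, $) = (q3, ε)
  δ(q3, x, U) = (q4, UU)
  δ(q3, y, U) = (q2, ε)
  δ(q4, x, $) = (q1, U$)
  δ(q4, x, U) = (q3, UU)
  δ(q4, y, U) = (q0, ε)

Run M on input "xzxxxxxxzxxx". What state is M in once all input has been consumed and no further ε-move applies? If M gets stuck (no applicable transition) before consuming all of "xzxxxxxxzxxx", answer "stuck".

(q0, xzxxxxxxzxxx, $)
  read x, top $: go to q2, push U$ → (q2, zxxxxxxzxxx, U$)
  read z, top U: go to q4, push ε → (q4, xxxxxxzxxx, $)
  read x, top $: go to q1, push U$ → (q1, xxxxxzxxx, U$)
  read x, top U: go to q1, push UU → (q1, xxxxzxxx, UU$)
  read x, top U: go to q1, push UU → (q1, xxxzxxx, UUU$)
  read x, top U: go to q1, push UU → (q1, xxzxxx, UUUU$)
  read x, top U: go to q1, push UU → (q1, xzxxx, UUUUU$)
  read x, top U: go to q1, push UU → (q1, zxxx, UUUUUU$)
No transition for (q1, z, top U); M blocks with input zxxx remaining.

stuck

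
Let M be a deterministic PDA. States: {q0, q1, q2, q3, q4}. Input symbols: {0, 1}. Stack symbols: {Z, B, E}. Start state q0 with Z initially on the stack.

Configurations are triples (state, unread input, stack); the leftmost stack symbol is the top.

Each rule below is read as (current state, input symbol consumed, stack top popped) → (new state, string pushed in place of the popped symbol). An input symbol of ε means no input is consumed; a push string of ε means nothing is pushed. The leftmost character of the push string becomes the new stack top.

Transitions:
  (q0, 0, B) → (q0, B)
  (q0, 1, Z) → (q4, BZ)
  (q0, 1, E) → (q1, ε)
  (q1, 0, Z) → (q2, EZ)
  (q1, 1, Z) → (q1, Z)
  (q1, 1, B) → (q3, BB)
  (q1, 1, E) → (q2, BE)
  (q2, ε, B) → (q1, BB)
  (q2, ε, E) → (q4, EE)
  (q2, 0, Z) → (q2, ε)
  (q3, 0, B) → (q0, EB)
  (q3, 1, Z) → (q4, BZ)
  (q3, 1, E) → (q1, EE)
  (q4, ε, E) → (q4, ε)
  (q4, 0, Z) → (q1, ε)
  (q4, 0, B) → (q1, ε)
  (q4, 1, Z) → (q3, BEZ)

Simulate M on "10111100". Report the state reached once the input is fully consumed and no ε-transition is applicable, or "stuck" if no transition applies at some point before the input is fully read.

(q0, 10111100, Z) ⊢ (q4, 0111100, BZ) ⊢ (q1, 111100, Z) ⊢ (q1, 11100, Z) ⊢ (q1, 1100, Z) ⊢ (q1, 100, Z) ⊢ (q1, 00, Z) ⊢ (q2, 0, EZ) ⊢ (q4, 0, EEZ) ⊢ (q4, 0, EZ) ⊢ (q4, 0, Z) ⊢ (q1, ε, ε)
All input consumed; M is in state q1.

q1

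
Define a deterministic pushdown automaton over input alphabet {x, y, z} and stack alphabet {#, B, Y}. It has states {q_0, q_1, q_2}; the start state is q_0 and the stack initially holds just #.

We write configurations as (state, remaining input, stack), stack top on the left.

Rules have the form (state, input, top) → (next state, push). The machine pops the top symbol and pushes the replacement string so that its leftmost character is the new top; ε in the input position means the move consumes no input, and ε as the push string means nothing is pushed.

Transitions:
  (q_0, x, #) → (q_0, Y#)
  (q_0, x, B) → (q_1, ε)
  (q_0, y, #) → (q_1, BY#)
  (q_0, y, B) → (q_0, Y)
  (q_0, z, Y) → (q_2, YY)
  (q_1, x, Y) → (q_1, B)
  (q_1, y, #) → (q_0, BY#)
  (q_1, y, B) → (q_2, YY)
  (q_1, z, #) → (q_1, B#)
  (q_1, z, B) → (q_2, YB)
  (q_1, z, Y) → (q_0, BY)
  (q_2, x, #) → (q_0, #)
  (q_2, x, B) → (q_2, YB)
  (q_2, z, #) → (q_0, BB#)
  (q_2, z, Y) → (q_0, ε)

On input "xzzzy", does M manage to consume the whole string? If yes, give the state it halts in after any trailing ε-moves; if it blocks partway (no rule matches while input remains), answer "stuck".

stuck

(q_0, xzzzy, #)
  read x, top #: go to q_0, push Y# → (q_0, zzzy, Y#)
  read z, top Y: go to q_2, push YY → (q_2, zzy, YY#)
  read z, top Y: go to q_0, push ε → (q_0, zy, Y#)
  read z, top Y: go to q_2, push YY → (q_2, y, YY#)
No transition for (q_2, y, top Y); M blocks with input y remaining.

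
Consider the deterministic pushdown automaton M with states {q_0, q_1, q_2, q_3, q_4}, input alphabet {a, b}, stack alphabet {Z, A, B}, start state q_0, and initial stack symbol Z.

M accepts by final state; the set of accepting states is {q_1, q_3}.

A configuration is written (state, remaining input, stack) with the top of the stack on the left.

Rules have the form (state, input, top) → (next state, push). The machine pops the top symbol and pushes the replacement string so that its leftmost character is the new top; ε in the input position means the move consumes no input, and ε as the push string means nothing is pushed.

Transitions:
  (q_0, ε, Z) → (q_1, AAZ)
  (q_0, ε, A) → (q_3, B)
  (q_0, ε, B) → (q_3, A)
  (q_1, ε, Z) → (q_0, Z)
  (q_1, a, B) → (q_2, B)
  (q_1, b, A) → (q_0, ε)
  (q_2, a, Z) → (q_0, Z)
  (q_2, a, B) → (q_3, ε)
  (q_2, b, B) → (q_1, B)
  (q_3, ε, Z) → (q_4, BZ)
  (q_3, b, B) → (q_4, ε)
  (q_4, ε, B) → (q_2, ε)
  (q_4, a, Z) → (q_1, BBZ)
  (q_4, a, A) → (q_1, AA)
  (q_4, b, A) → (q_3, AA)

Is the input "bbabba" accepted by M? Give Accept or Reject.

(q_0, bbabba, Z)
  ε-move, top Z: go to q_1, push AAZ → (q_1, bbabba, AAZ)
  read b, top A: go to q_0, push ε → (q_0, babba, AZ)
  ε-move, top A: go to q_3, push B → (q_3, babba, BZ)
  read b, top B: go to q_4, push ε → (q_4, abba, Z)
  read a, top Z: go to q_1, push BBZ → (q_1, bba, BBZ)
No transition applies at (q_1, bba, BBZ); input not fully consumed.

Reject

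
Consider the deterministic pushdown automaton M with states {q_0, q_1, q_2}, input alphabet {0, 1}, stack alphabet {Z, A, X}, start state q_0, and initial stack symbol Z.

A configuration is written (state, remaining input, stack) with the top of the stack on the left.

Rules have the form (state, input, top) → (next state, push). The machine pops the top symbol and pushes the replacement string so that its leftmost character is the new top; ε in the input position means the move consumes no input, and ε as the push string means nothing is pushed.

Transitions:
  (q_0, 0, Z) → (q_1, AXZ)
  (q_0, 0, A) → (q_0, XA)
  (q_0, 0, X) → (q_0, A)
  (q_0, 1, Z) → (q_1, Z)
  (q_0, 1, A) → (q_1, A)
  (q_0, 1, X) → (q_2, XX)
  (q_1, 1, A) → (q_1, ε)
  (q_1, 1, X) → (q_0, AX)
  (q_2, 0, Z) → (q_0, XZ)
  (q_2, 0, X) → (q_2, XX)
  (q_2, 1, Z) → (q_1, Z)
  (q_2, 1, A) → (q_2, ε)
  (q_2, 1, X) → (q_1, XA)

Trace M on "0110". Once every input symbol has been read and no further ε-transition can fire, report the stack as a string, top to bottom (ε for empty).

XAXZ

(q_0, 0110, Z)
  read 0, top Z: go to q_1, push AXZ → (q_1, 110, AXZ)
  read 1, top A: go to q_1, push ε → (q_1, 10, XZ)
  read 1, top X: go to q_0, push AX → (q_0, 0, AXZ)
  read 0, top A: go to q_0, push XA → (q_0, ε, XAXZ)
All input consumed in state q_0 with stack XAXZ.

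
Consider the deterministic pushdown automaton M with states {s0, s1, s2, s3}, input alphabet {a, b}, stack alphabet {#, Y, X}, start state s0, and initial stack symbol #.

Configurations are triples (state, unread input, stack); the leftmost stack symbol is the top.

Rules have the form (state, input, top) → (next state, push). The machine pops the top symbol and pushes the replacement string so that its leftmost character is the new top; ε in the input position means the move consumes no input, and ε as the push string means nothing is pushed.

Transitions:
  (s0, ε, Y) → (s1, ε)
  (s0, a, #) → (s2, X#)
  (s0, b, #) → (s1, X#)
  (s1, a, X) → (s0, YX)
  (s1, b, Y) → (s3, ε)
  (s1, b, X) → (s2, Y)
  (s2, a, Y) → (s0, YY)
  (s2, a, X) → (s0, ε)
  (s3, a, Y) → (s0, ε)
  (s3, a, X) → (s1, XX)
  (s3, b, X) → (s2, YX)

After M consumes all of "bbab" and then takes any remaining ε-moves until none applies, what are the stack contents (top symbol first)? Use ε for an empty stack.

#

(s0, bbab, #) ⊢ (s1, bab, X#) ⊢ (s2, ab, Y#) ⊢ (s0, b, YY#) ⊢ (s1, b, Y#) ⊢ (s3, ε, #)
All input consumed in state s3 with stack #.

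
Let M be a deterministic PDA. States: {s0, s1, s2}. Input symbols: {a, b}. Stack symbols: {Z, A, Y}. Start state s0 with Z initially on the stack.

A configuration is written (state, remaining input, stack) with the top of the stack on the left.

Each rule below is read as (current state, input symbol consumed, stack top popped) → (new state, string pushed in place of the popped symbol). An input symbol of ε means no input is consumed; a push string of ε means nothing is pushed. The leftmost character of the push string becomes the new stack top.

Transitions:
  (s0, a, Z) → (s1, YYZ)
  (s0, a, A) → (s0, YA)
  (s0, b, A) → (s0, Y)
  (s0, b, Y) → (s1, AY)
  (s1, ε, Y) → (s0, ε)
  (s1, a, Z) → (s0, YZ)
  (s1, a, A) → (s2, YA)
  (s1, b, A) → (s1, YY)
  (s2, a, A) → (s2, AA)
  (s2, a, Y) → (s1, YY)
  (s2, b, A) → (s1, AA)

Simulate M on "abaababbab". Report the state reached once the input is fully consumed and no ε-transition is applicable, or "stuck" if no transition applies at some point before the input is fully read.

(s0, abaababbab, Z)
  read a, top Z: go to s1, push YYZ → (s1, baababbab, YYZ)
  ε-move, top Y: go to s0, push ε → (s0, baababbab, YZ)
  read b, top Y: go to s1, push AY → (s1, aababbab, AYZ)
  read a, top A: go to s2, push YA → (s2, ababbab, YAYZ)
  read a, top Y: go to s1, push YY → (s1, babbab, YYAYZ)
  ε-move, top Y: go to s0, push ε → (s0, babbab, YAYZ)
  read b, top Y: go to s1, push AY → (s1, abbab, AYAYZ)
  read a, top A: go to s2, push YA → (s2, bbab, YAYAYZ)
No transition for (s2, b, top Y); M blocks with input bbab remaining.

stuck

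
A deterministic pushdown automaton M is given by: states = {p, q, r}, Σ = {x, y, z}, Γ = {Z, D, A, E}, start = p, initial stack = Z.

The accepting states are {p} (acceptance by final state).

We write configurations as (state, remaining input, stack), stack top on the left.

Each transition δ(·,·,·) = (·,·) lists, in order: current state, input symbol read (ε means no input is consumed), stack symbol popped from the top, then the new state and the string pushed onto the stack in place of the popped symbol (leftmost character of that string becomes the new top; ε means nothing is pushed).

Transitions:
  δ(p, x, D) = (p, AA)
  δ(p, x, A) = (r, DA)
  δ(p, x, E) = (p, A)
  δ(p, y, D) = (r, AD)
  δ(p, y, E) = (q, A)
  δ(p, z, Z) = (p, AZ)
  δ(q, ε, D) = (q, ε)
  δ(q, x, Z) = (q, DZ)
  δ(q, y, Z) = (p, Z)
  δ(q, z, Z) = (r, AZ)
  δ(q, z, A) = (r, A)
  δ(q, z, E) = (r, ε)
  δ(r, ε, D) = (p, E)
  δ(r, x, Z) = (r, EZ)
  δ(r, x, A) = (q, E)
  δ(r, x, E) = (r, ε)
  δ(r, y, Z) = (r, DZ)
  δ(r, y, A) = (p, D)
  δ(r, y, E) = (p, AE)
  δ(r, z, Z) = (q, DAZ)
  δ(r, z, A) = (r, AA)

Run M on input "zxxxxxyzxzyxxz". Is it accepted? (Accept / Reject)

(p, zxxxxxyzxzyxxz, Z)
  read z, top Z: go to p, push AZ → (p, xxxxxyzxzyxxz, AZ)
  read x, top A: go to r, push DA → (r, xxxxyzxzyxxz, DAZ)
  ε-move, top D: go to p, push E → (p, xxxxyzxzyxxz, EAZ)
  read x, top E: go to p, push A → (p, xxxyzxzyxxz, AAZ)
  read x, top A: go to r, push DA → (r, xxyzxzyxxz, DAAZ)
  ε-move, top D: go to p, push E → (p, xxyzxzyxxz, EAAZ)
  read x, top E: go to p, push A → (p, xyzxzyxxz, AAAZ)
  read x, top A: go to r, push DA → (r, yzxzyxxz, DAAAZ)
  ε-move, top D: go to p, push E → (p, yzxzyxxz, EAAAZ)
  read y, top E: go to q, push A → (q, zxzyxxz, AAAAZ)
  read z, top A: go to r, push A → (r, xzyxxz, AAAAZ)
  read x, top A: go to q, push E → (q, zyxxz, EAAAZ)
  read z, top E: go to r, push ε → (r, yxxz, AAAZ)
  read y, top A: go to p, push D → (p, xxz, DAAZ)
  read x, top D: go to p, push AA → (p, xz, AAAAZ)
  read x, top A: go to r, push DA → (r, z, DAAAAZ)
  ε-move, top D: go to p, push E → (p, z, EAAAAZ)
No transition applies at (p, z, EAAAAZ); input not fully consumed.

Reject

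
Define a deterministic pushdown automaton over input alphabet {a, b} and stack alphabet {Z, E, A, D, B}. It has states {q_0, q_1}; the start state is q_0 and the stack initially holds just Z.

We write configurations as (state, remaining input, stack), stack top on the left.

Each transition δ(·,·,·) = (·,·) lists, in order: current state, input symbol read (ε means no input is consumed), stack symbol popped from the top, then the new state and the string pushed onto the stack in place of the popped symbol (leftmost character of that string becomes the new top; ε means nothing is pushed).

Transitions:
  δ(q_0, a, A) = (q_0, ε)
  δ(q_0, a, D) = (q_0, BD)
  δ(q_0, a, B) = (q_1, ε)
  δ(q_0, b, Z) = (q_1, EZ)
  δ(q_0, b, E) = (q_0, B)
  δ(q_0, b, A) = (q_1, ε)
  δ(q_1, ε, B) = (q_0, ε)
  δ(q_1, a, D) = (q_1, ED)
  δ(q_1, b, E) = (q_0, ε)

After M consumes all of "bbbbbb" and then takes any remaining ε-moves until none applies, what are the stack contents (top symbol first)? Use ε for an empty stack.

(q_0, bbbbbb, Z)
  read b, top Z: go to q_1, push EZ → (q_1, bbbbb, EZ)
  read b, top E: go to q_0, push ε → (q_0, bbbb, Z)
  read b, top Z: go to q_1, push EZ → (q_1, bbb, EZ)
  read b, top E: go to q_0, push ε → (q_0, bb, Z)
  read b, top Z: go to q_1, push EZ → (q_1, b, EZ)
  read b, top E: go to q_0, push ε → (q_0, ε, Z)
All input consumed in state q_0 with stack Z.

Z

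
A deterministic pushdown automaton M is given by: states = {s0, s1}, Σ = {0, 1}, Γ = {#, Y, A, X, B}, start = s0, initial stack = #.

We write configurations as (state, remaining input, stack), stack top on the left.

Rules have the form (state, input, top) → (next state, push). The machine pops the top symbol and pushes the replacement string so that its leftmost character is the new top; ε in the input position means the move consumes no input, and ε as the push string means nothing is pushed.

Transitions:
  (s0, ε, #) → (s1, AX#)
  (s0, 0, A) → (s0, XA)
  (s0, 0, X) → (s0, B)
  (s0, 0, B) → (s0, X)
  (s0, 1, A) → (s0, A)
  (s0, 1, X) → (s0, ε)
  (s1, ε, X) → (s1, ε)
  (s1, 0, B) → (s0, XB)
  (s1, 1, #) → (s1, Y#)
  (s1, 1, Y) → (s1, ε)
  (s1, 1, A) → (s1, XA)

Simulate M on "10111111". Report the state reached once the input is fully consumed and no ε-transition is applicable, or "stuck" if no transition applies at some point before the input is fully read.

(s0, 10111111, #) ⊢ (s1, 10111111, AX#) ⊢ (s1, 0111111, XAX#) ⊢ (s1, 0111111, AX#)
No transition for (s1, 0, top A); M blocks with input 0111111 remaining.

stuck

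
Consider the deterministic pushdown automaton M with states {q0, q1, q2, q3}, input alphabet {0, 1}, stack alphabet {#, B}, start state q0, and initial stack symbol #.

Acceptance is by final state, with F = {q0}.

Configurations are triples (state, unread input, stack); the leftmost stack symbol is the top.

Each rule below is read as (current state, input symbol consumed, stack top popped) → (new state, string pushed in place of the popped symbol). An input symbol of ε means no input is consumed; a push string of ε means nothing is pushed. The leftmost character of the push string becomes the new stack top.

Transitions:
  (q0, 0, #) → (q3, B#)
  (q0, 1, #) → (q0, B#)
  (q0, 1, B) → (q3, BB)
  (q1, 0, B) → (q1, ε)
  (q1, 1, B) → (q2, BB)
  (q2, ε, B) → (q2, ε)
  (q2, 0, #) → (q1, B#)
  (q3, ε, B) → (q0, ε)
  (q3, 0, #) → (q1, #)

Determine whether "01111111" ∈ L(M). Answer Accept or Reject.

(q0, 01111111, #) ⊢ (q3, 1111111, B#) ⊢ (q0, 1111111, #) ⊢ (q0, 111111, B#) ⊢ (q3, 11111, BB#) ⊢ (q0, 11111, B#) ⊢ (q3, 1111, BB#) ⊢ (q0, 1111, B#) ⊢ (q3, 111, BB#) ⊢ (q0, 111, B#) ⊢ (q3, 11, BB#) ⊢ (q0, 11, B#) ⊢ (q3, 1, BB#) ⊢ (q0, 1, B#) ⊢ (q3, ε, BB#) ⊢ (q0, ε, B#)
All input consumed; state q0 ∈ F.

Accept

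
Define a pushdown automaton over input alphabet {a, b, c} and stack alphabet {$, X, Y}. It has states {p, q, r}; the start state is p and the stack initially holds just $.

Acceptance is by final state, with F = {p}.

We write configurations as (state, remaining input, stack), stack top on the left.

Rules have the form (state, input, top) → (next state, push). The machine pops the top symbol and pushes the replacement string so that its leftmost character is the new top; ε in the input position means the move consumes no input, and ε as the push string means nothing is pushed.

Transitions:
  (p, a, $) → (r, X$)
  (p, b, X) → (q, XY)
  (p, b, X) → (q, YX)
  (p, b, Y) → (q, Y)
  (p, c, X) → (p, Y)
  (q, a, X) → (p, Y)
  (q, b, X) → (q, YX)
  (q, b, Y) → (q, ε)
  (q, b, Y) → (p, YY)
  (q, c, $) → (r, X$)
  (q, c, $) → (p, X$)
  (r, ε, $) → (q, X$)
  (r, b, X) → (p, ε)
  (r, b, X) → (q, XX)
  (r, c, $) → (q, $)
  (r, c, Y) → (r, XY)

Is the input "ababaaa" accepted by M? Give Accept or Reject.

No computation consumes all input and reaches a final state.

Reject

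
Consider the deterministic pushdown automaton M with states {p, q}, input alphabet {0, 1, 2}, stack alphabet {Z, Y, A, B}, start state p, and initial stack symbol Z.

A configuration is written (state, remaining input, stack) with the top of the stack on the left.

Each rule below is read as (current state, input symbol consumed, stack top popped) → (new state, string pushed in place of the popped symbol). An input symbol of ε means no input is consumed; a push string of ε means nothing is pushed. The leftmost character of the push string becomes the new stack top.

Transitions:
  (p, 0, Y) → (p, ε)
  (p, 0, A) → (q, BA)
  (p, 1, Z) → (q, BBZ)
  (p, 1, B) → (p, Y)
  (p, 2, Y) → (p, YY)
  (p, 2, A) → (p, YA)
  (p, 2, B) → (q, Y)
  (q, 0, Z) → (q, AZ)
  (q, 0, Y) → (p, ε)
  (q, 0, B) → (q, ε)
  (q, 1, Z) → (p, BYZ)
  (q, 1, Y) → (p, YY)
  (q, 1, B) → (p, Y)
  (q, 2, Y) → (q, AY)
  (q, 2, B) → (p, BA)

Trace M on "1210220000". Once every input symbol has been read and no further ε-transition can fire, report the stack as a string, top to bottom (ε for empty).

ABZ

(p, 1210220000, Z)
  read 1, top Z: go to q, push BBZ → (q, 210220000, BBZ)
  read 2, top B: go to p, push BA → (p, 10220000, BABZ)
  read 1, top B: go to p, push Y → (p, 0220000, YABZ)
  read 0, top Y: go to p, push ε → (p, 220000, ABZ)
  read 2, top A: go to p, push YA → (p, 20000, YABZ)
  read 2, top Y: go to p, push YY → (p, 0000, YYABZ)
  read 0, top Y: go to p, push ε → (p, 000, YABZ)
  read 0, top Y: go to p, push ε → (p, 00, ABZ)
  read 0, top A: go to q, push BA → (q, 0, BABZ)
  read 0, top B: go to q, push ε → (q, ε, ABZ)
All input consumed in state q with stack ABZ.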